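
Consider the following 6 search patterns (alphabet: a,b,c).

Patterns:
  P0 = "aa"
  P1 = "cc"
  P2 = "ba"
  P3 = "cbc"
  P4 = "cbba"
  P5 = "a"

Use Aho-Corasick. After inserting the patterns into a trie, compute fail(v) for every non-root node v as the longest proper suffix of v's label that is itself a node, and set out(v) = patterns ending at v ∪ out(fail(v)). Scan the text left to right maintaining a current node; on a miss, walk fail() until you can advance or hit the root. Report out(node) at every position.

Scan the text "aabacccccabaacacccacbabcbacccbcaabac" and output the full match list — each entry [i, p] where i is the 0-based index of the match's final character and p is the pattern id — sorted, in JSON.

Build automaton:
Trie nodes:
  n0 'ε': a→1 b→5 c→3
  n1 'a': a→2  [P5 ends]
  n2 'aa': ·  [P0 ends]
  n3 'c': b→7 c→4
  n4 'cc': ·  [P1 ends]
  n5 'b': a→6
  n6 'ba': ·  [P2 ends]
  n7 'cb': b→9 c→8
  n8 'cbc': ·  [P3 ends]
  n9 'cbb': a→10
  n10 'cbba': ·  [P4 ends]

Failure links (BFS by depth):
  n1('a'): parent n0 fail=0; on 'a' 0 → fail=0;  out {5}∪∅={5}
  n3('c'): parent n0 fail=0; on 'c' 0 → fail=0;  out ∅∪∅=∅
  n5('b'): parent n0 fail=0; on 'b' 0 → fail=0;  out ∅∪∅=∅
  n2('aa'): parent n1 fail=0; on 'a' 0 → fail=1;  out {0}∪{5}={0,5}
  n4('cc'): parent n3 fail=0; on 'c' 0 → fail=3;  out {1}∪∅={1}
  n6('ba'): parent n5 fail=0; on 'a' 0 → fail=1;  out {2}∪{5}={2,5}
  n7('cb'): parent n3 fail=0; on 'b' 0 → fail=5;  out ∅∪∅=∅
  n8('cbc'): parent n7 fail=5; on 'c' 5→0 → fail=3;  out {3}∪∅={3}
  n9('cbb'): parent n7 fail=5; on 'b' 5→0 → fail=5;  out ∅∪∅=∅
  n10('cbba'): parent n9 fail=5; on 'a' 5 → fail=6;  out {4}∪{2,5}={2,4,5}

Text stream:
pos 0 'a': at 1  emit P5@[0:0]
pos 1 'a': at 2  emit P0@[0:1],P5@[1:1]
pos 2 'b': at 5 (via fail)
pos 3 'a': at 6  emit P2@[2:3],P5@[3:3]
pos 4 'c': at 3 (via fail)
pos 5 'c': at 4  emit P1@[4:5]
pos 6 'c': at 4 (via fail)  emit P1@[5:6]
pos 7 'c': at 4 (via fail)  emit P1@[6:7]
pos 8 'c': at 4 (via fail)  emit P1@[7:8]
pos 9 'a': at 1 (via fail)  emit P5@[9:9]
pos 10 'b': at 5 (via fail)
pos 11 'a': at 6  emit P2@[10:11],P5@[11:11]
pos 12 'a': at 2 (via fail)  emit P0@[11:12],P5@[12:12]
pos 13 'c': at 3 (via fail)
pos 14 'a': at 1 (via fail)  emit P5@[14:14]
pos 15 'c': at 3 (via fail)
pos 16 'c': at 4  emit P1@[15:16]
pos 17 'c': at 4 (via fail)  emit P1@[16:17]
pos 18 'a': at 1 (via fail)  emit P5@[18:18]
pos 19 'c': at 3 (via fail)
pos 20 'b': at 7
pos 21 'a': at 6 (via fail)  emit P2@[20:21],P5@[21:21]
pos 22 'b': at 5 (via fail)
pos 23 'c': at 3 (via fail)
pos 24 'b': at 7
pos 25 'a': at 6 (via fail)  emit P2@[24:25],P5@[25:25]
pos 26 'c': at 3 (via fail)
pos 27 'c': at 4  emit P1@[26:27]
pos 28 'c': at 4 (via fail)  emit P1@[27:28]
pos 29 'b': at 7 (via fail)
pos 30 'c': at 8  emit P3@[28:30]
pos 31 'a': at 1 (via fail)  emit P5@[31:31]
pos 32 'a': at 2  emit P0@[31:32],P5@[32:32]
pos 33 'b': at 5 (via fail)
pos 34 'a': at 6  emit P2@[33:34],P5@[34:34]
pos 35 'c': at 3 (via fail)

Result: [[0,5],[1,0],[1,5],[3,2],[3,5],[5,1],[6,1],[7,1],[8,1],[9,5],[11,2],[11,5],[12,0],[12,5],[14,5],[16,1],[17,1],[18,5],[21,2],[21,5],[25,2],[25,5],[27,1],[28,1],[30,3],[31,5],[32,0],[32,5],[34,2],[34,5]]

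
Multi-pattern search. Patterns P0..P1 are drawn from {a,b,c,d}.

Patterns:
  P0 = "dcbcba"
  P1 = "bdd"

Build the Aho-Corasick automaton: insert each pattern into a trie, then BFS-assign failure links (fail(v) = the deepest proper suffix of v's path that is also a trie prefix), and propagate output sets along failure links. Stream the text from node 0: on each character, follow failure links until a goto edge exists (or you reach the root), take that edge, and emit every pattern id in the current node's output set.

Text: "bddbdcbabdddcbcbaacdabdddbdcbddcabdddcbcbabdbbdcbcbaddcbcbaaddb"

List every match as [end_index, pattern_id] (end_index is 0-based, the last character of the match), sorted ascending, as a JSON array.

Build automaton:
Trie (insert patterns):
  n0 'ε': b→7 d→1
  n1 'd': c→2
  n2 'dc': b→3
  n3 'dcb': c→4
  n4 'dcbc': b→5
  n5 'dcbcb': a→6
  n6 'dcbcba': ·  ←P0
  n7 'b': d→8
  n8 'bd': d→9
  n9 'bdd': ·  ←P1

BFS fail/out derivation:
  n1('d'): parent n0 fail=0; on 'd' 0 → fail=0;  out ∅∪∅=∅
  n7('b'): parent n0 fail=0; on 'b' 0 → fail=0;  out ∅∪∅=∅
  n2('dc'): parent n1 fail=0; on 'c' 0 → fail=0;  out ∅∪∅=∅
  n8('bd'): parent n7 fail=0; on 'd' 0 → fail=1;  out ∅∪∅=∅
  n3('dcb'): parent n2 fail=0; on 'b' 0 → fail=7;  out ∅∪∅=∅
  n9('bdd'): parent n8 fail=1; on 'd' 1→0 → fail=1;  out {1}∪∅={1}
  n4('dcbc'): parent n3 fail=7; on 'c' 7→0 → fail=0;  out ∅∪∅=∅
  n5('dcbcb'): parent n4 fail=0; on 'b' 0 → fail=7;  out ∅∪∅=∅
  n6('dcbcba'): parent n5 fail=7; on 'a' 7→0 → fail=0;  out {0}∪∅={0}

Scan:
[0] read 'b'  n0⇒n7
[1] read 'd'  n7⇒n8
[2] read 'd'  n8⇒n9  → match P1@[0:2]
[3] read 'b'  n9⇒n7 ·f
[4] read 'd'  n7⇒n8
[5] read 'c'  n8⇒n2 ·f
[6] read 'b'  n2⇒n3
[7] read 'a'  n3⇒n0 ·f
[8] read 'b'  n0⇒n7
[9] read 'd'  n7⇒n8
[10] read 'd'  n8⇒n9  → match P1@[8:10]
[11] read 'd'  n9⇒n1 ·f
[12] read 'c'  n1⇒n2
[13] read 'b'  n2⇒n3
[14] read 'c'  n3⇒n4
[15] read 'b'  n4⇒n5
[16] read 'a'  n5⇒n6  → match P0@[11:16]
[17] read 'a'  n6⇒n0 ·f
[18] read 'c'  n0⇒n0
[19] read 'd'  n0⇒n1
[20] read 'a'  n1⇒n0 ·f
[21] read 'b'  n0⇒n7
[22] read 'd'  n7⇒n8
[23] read 'd'  n8⇒n9  → match P1@[21:23]
[24] read 'd'  n9⇒n1 ·f
[25] read 'b'  n1⇒n7 ·f
[26] read 'd'  n7⇒n8
[27] read 'c'  n8⇒n2 ·f
[28] read 'b'  n2⇒n3
[29] read 'd'  n3⇒n8 ·f
[30] read 'd'  n8⇒n9  → match P1@[28:30]
[31] read 'c'  n9⇒n2 ·f
[32] read 'a'  n2⇒n0 ·f
[33] read 'b'  n0⇒n7
[34] read 'd'  n7⇒n8
[35] read 'd'  n8⇒n9  → match P1@[33:35]
[36] read 'd'  n9⇒n1 ·f
[37] read 'c'  n1⇒n2
[38] read 'b'  n2⇒n3
[39] read 'c'  n3⇒n4
[40] read 'b'  n4⇒n5
[41] read 'a'  n5⇒n6  → match P0@[36:41]
[42] read 'b'  n6⇒n7 ·f
[43] read 'd'  n7⇒n8
[44] read 'b'  n8⇒n7 ·f
[45] read 'b'  n7⇒n7 ·f
[46] read 'd'  n7⇒n8
[47] read 'c'  n8⇒n2 ·f
[48] read 'b'  n2⇒n3
[49] read 'c'  n3⇒n4
[50] read 'b'  n4⇒n5
[51] read 'a'  n5⇒n6  → match P0@[46:51]
[52] read 'd'  n6⇒n1 ·f
[53] read 'd'  n1⇒n1 ·f
[54] read 'c'  n1⇒n2
[55] read 'b'  n2⇒n3
[56] read 'c'  n3⇒n4
[57] read 'b'  n4⇒n5
[58] read 'a'  n5⇒n6  → match P0@[53:58]
[59] read 'a'  n6⇒n0 ·f
[60] read 'd'  n0⇒n1
[61] read 'd'  n1⇒n1 ·f
[62] read 'b'  n1⇒n7 ·f

Result: [[2,1],[10,1],[16,0],[23,1],[30,1],[35,1],[41,0],[51,0],[58,0]]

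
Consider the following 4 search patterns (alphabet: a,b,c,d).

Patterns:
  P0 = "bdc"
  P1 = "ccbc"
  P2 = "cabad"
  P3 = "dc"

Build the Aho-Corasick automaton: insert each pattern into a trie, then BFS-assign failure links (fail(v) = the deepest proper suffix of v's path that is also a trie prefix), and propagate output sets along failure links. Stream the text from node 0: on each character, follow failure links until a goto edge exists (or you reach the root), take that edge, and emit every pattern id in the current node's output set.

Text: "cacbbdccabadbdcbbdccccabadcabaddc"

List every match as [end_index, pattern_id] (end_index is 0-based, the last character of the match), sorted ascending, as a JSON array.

Construct AC machine:
Trie nodes:
  0='ε' goto b→1 c→4 d→12
  1='b' goto d→2
  2='bd' goto c→3
  3='bdc' goto ·  ←P0
  4='c' goto a→8 c→5
  5='cc' goto b→6
  6='ccb' goto c→7
  7='ccbc' goto ·  ←P1
  8='ca' goto b→9
  9='cab' goto a→10
  10='caba' goto d→11
  11='cabad' goto ·  ←P2
  12='d' goto c→13
  13='dc' goto ·  ←P3

BFS fail/out derivation:
  fail(1) 'b': from fail(0)=0 chase 'b': 0 ⇒ 0;  out=∅∪out(0)=∅
  fail(4) 'c': from fail(0)=0 chase 'c': 0 ⇒ 0;  out=∅∪out(0)=∅
  fail(12) 'd': from fail(0)=0 chase 'd': 0 ⇒ 0;  out=∅∪out(0)=∅
  fail(2) 'bd': from fail(1)=0 chase 'd': 0 ⇒ 12;  out=∅∪out(12)=∅
  fail(5) 'cc': from fail(4)=0 chase 'c': 0 ⇒ 4;  out=∅∪out(4)=∅
  fail(8) 'ca': from fail(4)=0 chase 'a': 0 ⇒ 0;  out=∅∪out(0)=∅
  fail(13) 'dc': from fail(12)=0 chase 'c': 0 ⇒ 4;  out={3}∪out(4)={3}
  fail(3) 'bdc': from fail(2)=12 chase 'c': 12 ⇒ 13;  out={0}∪out(13)={0,3}
  fail(6) 'ccb': from fail(5)=4 chase 'b': 4→0 ⇒ 1;  out=∅∪out(1)=∅
  fail(9) 'cab': from fail(8)=0 chase 'b': 0 ⇒ 1;  out=∅∪out(1)=∅
  fail(7) 'ccbc': from fail(6)=1 chase 'c': 1→0 ⇒ 4;  out={1}∪out(4)={1}
  fail(10) 'caba': from fail(9)=1 chase 'a': 1→0 ⇒ 0;  out=∅∪out(0)=∅
  fail(11) 'cabad': from fail(10)=0 chase 'd': 0 ⇒ 12;  out={2}∪out(12)={2}

Scan:
pos 0 'c': at 4
pos 1 'a': at 8
pos 2 'c': at 4 ·f
pos 3 'b': at 1 ·f
pos 4 'b': at 1 ·f
pos 5 'd': at 2
pos 6 'c': at 3  ** P0@[4:6],P3@[5:6]
pos 7 'c': at 5 ·f
pos 8 'a': at 8 ·f
pos 9 'b': at 9
pos 10 'a': at 10
pos 11 'd': at 11  ** P2@[7:11]
pos 12 'b': at 1 ·f
pos 13 'd': at 2
pos 14 'c': at 3  ** P0@[12:14],P3@[13:14]
pos 15 'b': at 1 ·f
pos 16 'b': at 1 ·f
pos 17 'd': at 2
pos 18 'c': at 3  ** P0@[16:18],P3@[17:18]
pos 19 'c': at 5 ·f
pos 20 'c': at 5 ·f
pos 21 'c': at 5 ·f
pos 22 'a': at 8 ·f
pos 23 'b': at 9
pos 24 'a': at 10
pos 25 'd': at 11  ** P2@[21:25]
pos 26 'c': at 13 ·f  ** P3@[25:26]
pos 27 'a': at 8 ·f
pos 28 'b': at 9
pos 29 'a': at 10
pos 30 'd': at 11  ** P2@[26:30]
pos 31 'd': at 12 ·f
pos 32 'c': at 13  ** P3@[31:32]

Matches: [[6,0],[6,3],[11,2],[14,0],[14,3],[18,0],[18,3],[25,2],[26,3],[30,2],[32,3]]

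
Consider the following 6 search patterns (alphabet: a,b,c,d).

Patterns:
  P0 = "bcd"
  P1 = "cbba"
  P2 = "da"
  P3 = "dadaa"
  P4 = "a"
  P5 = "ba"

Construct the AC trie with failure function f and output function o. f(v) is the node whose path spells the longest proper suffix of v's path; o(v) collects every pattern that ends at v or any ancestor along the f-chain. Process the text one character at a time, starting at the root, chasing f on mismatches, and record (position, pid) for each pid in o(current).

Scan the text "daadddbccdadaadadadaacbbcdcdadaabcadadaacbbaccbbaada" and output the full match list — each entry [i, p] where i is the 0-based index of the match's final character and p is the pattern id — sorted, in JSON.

Build:
Trie nodes:
  0='ε' goto a→13 b→1 c→4 d→8
  1='b' goto a→14 c→2
  2='bc' goto d→3
  3='bcd' goto ·  ←P0
  4='c' goto b→5
  5='cb' goto b→6
  6='cbb' goto a→7
  7='cbba' goto ·  ←P1
  8='d' goto a→9
  9='da' goto d→10  ←P2
  10='dad' goto a→11
  11='dada' goto a→12
  12='dadaa' goto ·  ←P3
  13='a' goto ·  ←P4
  14='ba' goto ·  ←P5

Failure links (BFS by depth):
  fail(1) 'b': from fail(0)=0 chase 'b': 0 ⇒ 0;  out=∅∪out(0)=∅
  fail(4) 'c': from fail(0)=0 chase 'c': 0 ⇒ 0;  out=∅∪out(0)=∅
  fail(8) 'd': from fail(0)=0 chase 'd': 0 ⇒ 0;  out=∅∪out(0)=∅
  fail(13) 'a': from fail(0)=0 chase 'a': 0 ⇒ 0;  out={4}∪out(0)={4}
  fail(2) 'bc': from fail(1)=0 chase 'c': 0 ⇒ 4;  out=∅∪out(4)=∅
  fail(5) 'cb': from fail(4)=0 chase 'b': 0 ⇒ 1;  out=∅∪out(1)=∅
  fail(9) 'da': from fail(8)=0 chase 'a': 0 ⇒ 13;  out={2}∪out(13)={2,4}
  fail(14) 'ba': from fail(1)=0 chase 'a': 0 ⇒ 13;  out={5}∪out(13)={4,5}
  fail(3) 'bcd': from fail(2)=4 chase 'd': 4→0 ⇒ 8;  out={0}∪out(8)={0}
  fail(6) 'cbb': from fail(5)=1 chase 'b': 1→0 ⇒ 1;  out=∅∪out(1)=∅
  fail(10) 'dad': from fail(9)=13 chase 'd': 13→0 ⇒ 8;  out=∅∪out(8)=∅
  fail(7) 'cbba': from fail(6)=1 chase 'a': 1 ⇒ 14;  out={1}∪out(14)={1,4,5}
  fail(11) 'dada': from fail(10)=8 chase 'a': 8 ⇒ 9;  out=∅∪out(9)={2,4}
  fail(12) 'dadaa': from fail(11)=9 chase 'a': 9→13→0 ⇒ 13;  out={3}∪out(13)={3,4}

Scan:
pos 0 'd': at 8
pos 1 'a': at 9  ** P2@[0:1],P4@[1:1]
pos 2 'a': at 13 (fail-walked)  ** P4@[2:2]
pos 3 'd': at 8 (fail-walked)
pos 4 'd': at 8 (fail-walked)
pos 5 'd': at 8 (fail-walked)
pos 6 'b': at 1 (fail-walked)
pos 7 'c': at 2
pos 8 'c': at 4 (fail-walked)
pos 9 'd': at 8 (fail-walked)
pos 10 'a': at 9  ** P2@[9:10],P4@[10:10]
pos 11 'd': at 10
pos 12 'a': at 11  ** P2@[11:12],P4@[12:12]
pos 13 'a': at 12  ** P3@[9:13],P4@[13:13]
pos 14 'd': at 8 (fail-walked)
pos 15 'a': at 9  ** P2@[14:15],P4@[15:15]
pos 16 'd': at 10
pos 17 'a': at 11  ** P2@[16:17],P4@[17:17]
pos 18 'd': at 10 (fail-walked)
pos 19 'a': at 11  ** P2@[18:19],P4@[19:19]
pos 20 'a': at 12  ** P3@[16:20],P4@[20:20]
pos 21 'c': at 4 (fail-walked)
pos 22 'b': at 5
pos 23 'b': at 6
pos 24 'c': at 2 (fail-walked)
pos 25 'd': at 3  ** P0@[23:25]
pos 26 'c': at 4 (fail-walked)
pos 27 'd': at 8 (fail-walked)
pos 28 'a': at 9  ** P2@[27:28],P4@[28:28]
pos 29 'd': at 10
pos 30 'a': at 11  ** P2@[29:30],P4@[30:30]
pos 31 'a': at 12  ** P3@[27:31],P4@[31:31]
pos 32 'b': at 1 (fail-walked)
pos 33 'c': at 2
pos 34 'a': at 13 (fail-walked)  ** P4@[34:34]
pos 35 'd': at 8 (fail-walked)
pos 36 'a': at 9  ** P2@[35:36],P4@[36:36]
pos 37 'd': at 10
pos 38 'a': at 11  ** P2@[37:38],P4@[38:38]
pos 39 'a': at 12  ** P3@[35:39],P4@[39:39]
pos 40 'c': at 4 (fail-walked)
pos 41 'b': at 5
pos 42 'b': at 6
pos 43 'a': at 7  ** P1@[40:43],P4@[43:43],P5@[42:43]
pos 44 'c': at 4 (fail-walked)
pos 45 'c': at 4 (fail-walked)
pos 46 'b': at 5
pos 47 'b': at 6
pos 48 'a': at 7  ** P1@[45:48],P4@[48:48],P5@[47:48]
pos 49 'a': at 13 (fail-walked)  ** P4@[49:49]
pos 50 'd': at 8 (fail-walked)
pos 51 'a': at 9  ** P2@[50:51],P4@[51:51]

Result: [[1,2],[1,4],[2,4],[10,2],[10,4],[12,2],[12,4],[13,3],[13,4],[15,2],[15,4],[17,2],[17,4],[19,2],[19,4],[20,3],[20,4],[25,0],[28,2],[28,4],[30,2],[30,4],[31,3],[31,4],[34,4],[36,2],[36,4],[38,2],[38,4],[39,3],[39,4],[43,1],[43,4],[43,5],[48,1],[48,4],[48,5],[49,4],[51,2],[51,4]]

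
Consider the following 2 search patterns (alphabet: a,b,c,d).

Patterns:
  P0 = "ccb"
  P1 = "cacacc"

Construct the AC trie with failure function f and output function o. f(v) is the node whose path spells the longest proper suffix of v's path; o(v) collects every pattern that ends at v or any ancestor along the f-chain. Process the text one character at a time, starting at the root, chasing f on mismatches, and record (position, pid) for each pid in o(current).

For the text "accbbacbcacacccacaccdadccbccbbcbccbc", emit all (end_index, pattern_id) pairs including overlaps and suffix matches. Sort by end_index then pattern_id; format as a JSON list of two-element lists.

Build automaton:
Trie (insert patterns):
  0='ε' goto c→1
  1='c' goto a→4 c→2
  2='cc' goto b→3
  3='ccb' goto ·  [P0 ends]
  4='ca' goto c→5
  5='cac' goto a→6
  6='caca' goto c→7
  7='cacac' goto c→8
  8='cacacc' goto ·  [P1 ends]

BFS fail/out derivation:
  fail(1) 'c': from fail(0)=0 chase 'c': 0 ⇒ 0;  out=∅∪out(0)=∅
  fail(2) 'cc': from fail(1)=0 chase 'c': 0 ⇒ 1;  out=∅∪out(1)=∅
  fail(4) 'ca': from fail(1)=0 chase 'a': 0 ⇒ 0;  out=∅∪out(0)=∅
  fail(3) 'ccb': from fail(2)=1 chase 'b': 1→0 ⇒ 0;  out={0}∪out(0)={0}
  fail(5) 'cac': from fail(4)=0 chase 'c': 0 ⇒ 1;  out=∅∪out(1)=∅
  fail(6) 'caca': from fail(5)=1 chase 'a': 1 ⇒ 4;  out=∅∪out(4)=∅
  fail(7) 'cacac': from fail(6)=4 chase 'c': 4 ⇒ 5;  out=∅∪out(5)=∅
  fail(8) 'cacacc': from fail(7)=5 chase 'c': 5→1 ⇒ 2;  out={1}∪out(2)={1}

Scan:
i=0 'a': node 0→0
i=1 'c': node 0→1
i=2 'c': node 1→2
i=3 'b': node 2→3  → match P0@[1:3]
i=4 'b': node 3→0 (via fail)
i=5 'a': node 0→0
i=6 'c': node 0→1
i=7 'b': node 1→0 (via fail)
i=8 'c': node 0→1
i=9 'a': node 1→4
i=10 'c': node 4→5
i=11 'a': node 5→6
i=12 'c': node 6→7
i=13 'c': node 7→8  → match P1@[8:13]
i=14 'c': node 8→2 (via fail)
i=15 'a': node 2→4 (via fail)
i=16 'c': node 4→5
i=17 'a': node 5→6
i=18 'c': node 6→7
i=19 'c': node 7→8  → match P1@[14:19]
i=20 'd': node 8→0 (via fail)
i=21 'a': node 0→0
i=22 'd': node 0→0
i=23 'c': node 0→1
i=24 'c': node 1→2
i=25 'b': node 2→3  → match P0@[23:25]
i=26 'c': node 3→1 (via fail)
i=27 'c': node 1→2
i=28 'b': node 2→3  → match P0@[26:28]
i=29 'b': node 3→0 (via fail)
i=30 'c': node 0→1
i=31 'b': node 1→0 (via fail)
i=32 'c': node 0→1
i=33 'c': node 1→2
i=34 'b': node 2→3  → match P0@[32:34]
i=35 'c': node 3→1 (via fail)

Matches: [[3,0],[13,1],[19,1],[25,0],[28,0],[34,0]]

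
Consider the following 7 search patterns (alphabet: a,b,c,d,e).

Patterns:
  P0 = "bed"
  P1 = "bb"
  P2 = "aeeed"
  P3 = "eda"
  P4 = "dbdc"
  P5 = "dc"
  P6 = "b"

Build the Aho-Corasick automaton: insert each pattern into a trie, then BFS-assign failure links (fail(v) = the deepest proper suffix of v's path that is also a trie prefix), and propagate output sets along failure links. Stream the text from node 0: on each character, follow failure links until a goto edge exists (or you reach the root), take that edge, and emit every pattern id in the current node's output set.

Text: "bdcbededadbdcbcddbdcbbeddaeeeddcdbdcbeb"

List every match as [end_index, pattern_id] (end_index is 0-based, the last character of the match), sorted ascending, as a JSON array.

Construct AC machine:
Trie nodes:
  0='ε' goto a→5 b→1 d→13 e→10
  1='b' goto b→4 e→2  [P6 ends]
  2='be' goto d→3
  3='bed' goto ·  [P0 ends]
  4='bb' goto ·  [P1 ends]
  5='a' goto e→6
  6='ae' goto e→7
  7='aee' goto e→8
  8='aeee' goto d→9
  9='aeeed' goto ·  [P2 ends]
  10='e' goto d→11
  11='ed' goto a→12
  12='eda' goto ·  [P3 ends]
  13='d' goto b→14 c→17
  14='db' goto d→15
  15='dbd' goto c→16
  16='dbdc' goto ·  [P4 ends]
  17='dc' goto ·  [P5 ends]

BFS fail/out derivation:
  fail(1) 'b': from fail(0)=0 chase 'b': 0 ⇒ 0;  out={6}∪out(0)={6}
  fail(5) 'a': from fail(0)=0 chase 'a': 0 ⇒ 0;  out=∅∪out(0)=∅
  fail(10) 'e': from fail(0)=0 chase 'e': 0 ⇒ 0;  out=∅∪out(0)=∅
  fail(13) 'd': from fail(0)=0 chase 'd': 0 ⇒ 0;  out=∅∪out(0)=∅
  fail(2) 'be': from fail(1)=0 chase 'e': 0 ⇒ 10;  out=∅∪out(10)=∅
  fail(4) 'bb': from fail(1)=0 chase 'b': 0 ⇒ 1;  out={1}∪out(1)={1,6}
  fail(6) 'ae': from fail(5)=0 chase 'e': 0 ⇒ 10;  out=∅∪out(10)=∅
  fail(11) 'ed': from fail(10)=0 chase 'd': 0 ⇒ 13;  out=∅∪out(13)=∅
  fail(14) 'db': from fail(13)=0 chase 'b': 0 ⇒ 1;  out=∅∪out(1)={6}
  fail(17) 'dc': from fail(13)=0 chase 'c': 0 ⇒ 0;  out={5}∪out(0)={5}
  fail(3) 'bed': from fail(2)=10 chase 'd': 10 ⇒ 11;  out={0}∪out(11)={0}
  fail(7) 'aee': from fail(6)=10 chase 'e': 10→0 ⇒ 10;  out=∅∪out(10)=∅
  fail(12) 'eda': from fail(11)=13 chase 'a': 13→0 ⇒ 5;  out={3}∪out(5)={3}
  fail(15) 'dbd': from fail(14)=1 chase 'd': 1→0 ⇒ 13;  out=∅∪out(13)=∅
  fail(8) 'aeee': from fail(7)=10 chase 'e': 10→0 ⇒ 10;  out=∅∪out(10)=∅
  fail(16) 'dbdc': from fail(15)=13 chase 'c': 13 ⇒ 17;  out={4}∪out(17)={4,5}
  fail(9) 'aeeed': from fail(8)=10 chase 'd': 10 ⇒ 11;  out={2}∪out(11)={2}

Run:
i=0 'b': node 0→1  → match P6@[0:0]
i=1 'd': node 1→13 ·f
i=2 'c': node 13→17  → match P5@[1:2]
i=3 'b': node 17→1 ·f  → match P6@[3:3]
i=4 'e': node 1→2
i=5 'd': node 2→3  → match P0@[3:5]
i=6 'e': node 3→10 ·f
i=7 'd': node 10→11
i=8 'a': node 11→12  → match P3@[6:8]
i=9 'd': node 12→13 ·f
i=10 'b': node 13→14  → match P6@[10:10]
i=11 'd': node 14→15
i=12 'c': node 15→16  → match P4@[9:12],P5@[11:12]
i=13 'b': node 16→1 ·f  → match P6@[13:13]
i=14 'c': node 1→0 ·f
i=15 'd': node 0→13
i=16 'd': node 13→13 ·f
i=17 'b': node 13→14  → match P6@[17:17]
i=18 'd': node 14→15
i=19 'c': node 15→16  → match P4@[16:19],P5@[18:19]
i=20 'b': node 16→1 ·f  → match P6@[20:20]
i=21 'b': node 1→4  → match P1@[20:21],P6@[21:21]
i=22 'e': node 4→2 ·f
i=23 'd': node 2→3  → match P0@[21:23]
i=24 'd': node 3→13 ·f
i=25 'a': node 13→5 ·f
i=26 'e': node 5→6
i=27 'e': node 6→7
i=28 'e': node 7→8
i=29 'd': node 8→9  → match P2@[25:29]
i=30 'd': node 9→13 ·f
i=31 'c': node 13→17  → match P5@[30:31]
i=32 'd': node 17→13 ·f
i=33 'b': node 13→14  → match P6@[33:33]
i=34 'd': node 14→15
i=35 'c': node 15→16  → match P4@[32:35],P5@[34:35]
i=36 'b': node 16→1 ·f  → match P6@[36:36]
i=37 'e': node 1→2
i=38 'b': node 2→1 ·f  → match P6@[38:38]

Matches: [[0,6],[2,5],[3,6],[5,0],[8,3],[10,6],[12,4],[12,5],[13,6],[17,6],[19,4],[19,5],[20,6],[21,1],[21,6],[23,0],[29,2],[31,5],[33,6],[35,4],[35,5],[36,6],[38,6]]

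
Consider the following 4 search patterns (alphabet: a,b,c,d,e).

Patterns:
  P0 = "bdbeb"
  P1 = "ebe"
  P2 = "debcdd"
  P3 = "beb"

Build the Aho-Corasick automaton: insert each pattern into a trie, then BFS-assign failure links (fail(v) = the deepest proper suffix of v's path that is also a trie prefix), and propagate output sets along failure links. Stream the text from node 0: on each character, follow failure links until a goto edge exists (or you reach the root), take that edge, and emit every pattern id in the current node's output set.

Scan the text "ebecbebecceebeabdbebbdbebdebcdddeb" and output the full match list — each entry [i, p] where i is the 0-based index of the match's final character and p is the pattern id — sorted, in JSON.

Construct AC machine:
Trie nodes:
  n0 'ε': b→1 d→9 e→6
  n1 'b': d→2 e→15
  n2 'bd': b→3
  n3 'bdb': e→4
  n4 'bdbe': b→5
  n5 'bdbeb': ·  [P0 ends]
  n6 'e': b→7
  n7 'eb': e→8
  n8 'ebe': ·  [P1 ends]
  n9 'd': e→10
  n10 'de': b→11
  n11 'deb': c→12
  n12 'debc': d→13
  n13 'debcd': d→14
  n14 'debcdd': ·  [P2 ends]
  n15 'be': b→16
  n16 'beb': ·  [P3 ends]

Failure links (BFS by depth):
  fail(1) 'b': from fail(0)=0 chase 'b': 0 ⇒ 0;  out=∅∪out(0)=∅
  fail(6) 'e': from fail(0)=0 chase 'e': 0 ⇒ 0;  out=∅∪out(0)=∅
  fail(9) 'd': from fail(0)=0 chase 'd': 0 ⇒ 0;  out=∅∪out(0)=∅
  fail(2) 'bd': from fail(1)=0 chase 'd': 0 ⇒ 9;  out=∅∪out(9)=∅
  fail(7) 'eb': from fail(6)=0 chase 'b': 0 ⇒ 1;  out=∅∪out(1)=∅
  fail(10) 'de': from fail(9)=0 chase 'e': 0 ⇒ 6;  out=∅∪out(6)=∅
  fail(15) 'be': from fail(1)=0 chase 'e': 0 ⇒ 6;  out=∅∪out(6)=∅
  fail(3) 'bdb': from fail(2)=9 chase 'b': 9→0 ⇒ 1;  out=∅∪out(1)=∅
  fail(8) 'ebe': from fail(7)=1 chase 'e': 1 ⇒ 15;  out={1}∪out(15)={1}
  fail(11) 'deb': from fail(10)=6 chase 'b': 6 ⇒ 7;  out=∅∪out(7)=∅
  fail(16) 'beb': from fail(15)=6 chase 'b': 6 ⇒ 7;  out={3}∪out(7)={3}
  fail(4) 'bdbe': from fail(3)=1 chase 'e': 1 ⇒ 15;  out=∅∪out(15)=∅
  fail(12) 'debc': from fail(11)=7 chase 'c': 7→1→0 ⇒ 0;  out=∅∪out(0)=∅
  fail(5) 'bdbeb': from fail(4)=15 chase 'b': 15 ⇒ 16;  out={0}∪out(16)={0,3}
  fail(13) 'debcd': from fail(12)=0 chase 'd': 0 ⇒ 9;  out=∅∪out(9)=∅
  fail(14) 'debcdd': from fail(13)=9 chase 'd': 9→0 ⇒ 9;  out={2}∪out(9)={2}

Run:
i=0 'e': node 0→6
i=1 'b': node 6→7
i=2 'e': node 7→8  ** P1@[0:2]
i=3 'c': node 8→0 (via fail)
i=4 'b': node 0→1
i=5 'e': node 1→15
i=6 'b': node 15→16  ** P3@[4:6]
i=7 'e': node 16→8 (via fail)  ** P1@[5:7]
i=8 'c': node 8→0 (via fail)
i=9 'c': node 0→0
i=10 'e': node 0→6
i=11 'e': node 6→6 (via fail)
i=12 'b': node 6→7
i=13 'e': node 7→8  ** P1@[11:13]
i=14 'a': node 8→0 (via fail)
i=15 'b': node 0→1
i=16 'd': node 1→2
i=17 'b': node 2→3
i=18 'e': node 3→4
i=19 'b': node 4→5  ** P0@[15:19],P3@[17:19]
i=20 'b': node 5→1 (via fail)
i=21 'd': node 1→2
i=22 'b': node 2→3
i=23 'e': node 3→4
i=24 'b': node 4→5  ** P0@[20:24],P3@[22:24]
i=25 'd': node 5→2 (via fail)
i=26 'e': node 2→10 (via fail)
i=27 'b': node 10→11
i=28 'c': node 11→12
i=29 'd': node 12→13
i=30 'd': node 13→14  ** P2@[25:30]
i=31 'd': node 14→9 (via fail)
i=32 'e': node 9→10
i=33 'b': node 10→11

All matches (sorted): [[2,1],[6,3],[7,1],[13,1],[19,0],[19,3],[24,0],[24,3],[30,2]]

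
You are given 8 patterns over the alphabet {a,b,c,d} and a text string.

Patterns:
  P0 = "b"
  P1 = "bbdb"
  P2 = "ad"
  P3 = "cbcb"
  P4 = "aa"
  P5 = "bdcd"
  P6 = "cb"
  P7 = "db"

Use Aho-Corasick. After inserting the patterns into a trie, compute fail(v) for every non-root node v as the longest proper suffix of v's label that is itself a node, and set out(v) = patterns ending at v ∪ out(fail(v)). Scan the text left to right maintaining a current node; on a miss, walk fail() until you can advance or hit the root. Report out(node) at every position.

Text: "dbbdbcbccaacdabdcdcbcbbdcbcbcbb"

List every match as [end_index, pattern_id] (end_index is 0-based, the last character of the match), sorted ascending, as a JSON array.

Construct AC machine:
Trie (insert patterns):
  0='ε' goto a→5 b→1 c→7 d→15
  1='b' goto b→2 d→12  [P0 ends]
  2='bb' goto d→3
  3='bbd' goto b→4
  4='bbdb' goto ·  [P1 ends]
  5='a' goto a→11 d→6
  6='ad' goto ·  [P2 ends]
  7='c' goto b→8
  8='cb' goto c→9  [P6 ends]
  9='cbc' goto b→10
  10='cbcb' goto ·  [P3 ends]
  11='aa' goto ·  [P4 ends]
  12='bd' goto c→13
  13='bdc' goto d→14
  14='bdcd' goto ·  [P5 ends]
  15='d' goto b→16
  16='db' goto ·  [P7 ends]

BFS fail/out derivation:
  n1('b'): parent n0 fail=0; on 'b' 0 → fail=0;  out {0}∪∅={0}
  n5('a'): parent n0 fail=0; on 'a' 0 → fail=0;  out ∅∪∅=∅
  n7('c'): parent n0 fail=0; on 'c' 0 → fail=0;  out ∅∪∅=∅
  n15('d'): parent n0 fail=0; on 'd' 0 → fail=0;  out ∅∪∅=∅
  n2('bb'): parent n1 fail=0; on 'b' 0 → fail=1;  out ∅∪{0}={0}
  n6('ad'): parent n5 fail=0; on 'd' 0 → fail=15;  out {2}∪∅={2}
  n8('cb'): parent n7 fail=0; on 'b' 0 → fail=1;  out {6}∪{0}={0,6}
  n11('aa'): parent n5 fail=0; on 'a' 0 → fail=5;  out {4}∪∅={4}
  n12('bd'): parent n1 fail=0; on 'd' 0 → fail=15;  out ∅∪∅=∅
  n16('db'): parent n15 fail=0; on 'b' 0 → fail=1;  out {7}∪{0}={0,7}
  n3('bbd'): parent n2 fail=1; on 'd' 1 → fail=12;  out ∅∪∅=∅
  n9('cbc'): parent n8 fail=1; on 'c' 1→0 → fail=7;  out ∅∪∅=∅
  n13('bdc'): parent n12 fail=15; on 'c' 15→0 → fail=7;  out ∅∪∅=∅
  n4('bbdb'): parent n3 fail=12; on 'b' 12→15 → fail=16;  out {1}∪{0,7}={0,1,7}
  n10('cbcb'): parent n9 fail=7; on 'b' 7 → fail=8;  out {3}∪{0,6}={0,3,6}
  n14('bdcd'): parent n13 fail=7; on 'd' 7→0 → fail=15;  out {5}∪∅={5}

Text stream:
pos 0 'd': at 15
pos 1 'b': at 16  emit P0@[1:1],P7@[0:1]
pos 2 'b': at 2 ·f  emit P0@[2:2]
pos 3 'd': at 3
pos 4 'b': at 4  emit P0@[4:4],P1@[1:4],P7@[3:4]
pos 5 'c': at 7 ·f
pos 6 'b': at 8  emit P0@[6:6],P6@[5:6]
pos 7 'c': at 9
pos 8 'c': at 7 ·f
pos 9 'a': at 5 ·f
pos 10 'a': at 11  emit P4@[9:10]
pos 11 'c': at 7 ·f
pos 12 'd': at 15 ·f
pos 13 'a': at 5 ·f
pos 14 'b': at 1 ·f  emit P0@[14:14]
pos 15 'd': at 12
pos 16 'c': at 13
pos 17 'd': at 14  emit P5@[14:17]
pos 18 'c': at 7 ·f
pos 19 'b': at 8  emit P0@[19:19],P6@[18:19]
pos 20 'c': at 9
pos 21 'b': at 10  emit P0@[21:21],P3@[18:21],P6@[20:21]
pos 22 'b': at 2 ·f  emit P0@[22:22]
pos 23 'd': at 3
pos 24 'c': at 13 ·f
pos 25 'b': at 8 ·f  emit P0@[25:25],P6@[24:25]
pos 26 'c': at 9
pos 27 'b': at 10  emit P0@[27:27],P3@[24:27],P6@[26:27]
pos 28 'c': at 9 ·f
pos 29 'b': at 10  emit P0@[29:29],P3@[26:29],P6@[28:29]
pos 30 'b': at 2 ·f  emit P0@[30:30]

All matches (sorted): [[1,0],[1,7],[2,0],[4,0],[4,1],[4,7],[6,0],[6,6],[10,4],[14,0],[17,5],[19,0],[19,6],[21,0],[21,3],[21,6],[22,0],[25,0],[25,6],[27,0],[27,3],[27,6],[29,0],[29,3],[29,6],[30,0]]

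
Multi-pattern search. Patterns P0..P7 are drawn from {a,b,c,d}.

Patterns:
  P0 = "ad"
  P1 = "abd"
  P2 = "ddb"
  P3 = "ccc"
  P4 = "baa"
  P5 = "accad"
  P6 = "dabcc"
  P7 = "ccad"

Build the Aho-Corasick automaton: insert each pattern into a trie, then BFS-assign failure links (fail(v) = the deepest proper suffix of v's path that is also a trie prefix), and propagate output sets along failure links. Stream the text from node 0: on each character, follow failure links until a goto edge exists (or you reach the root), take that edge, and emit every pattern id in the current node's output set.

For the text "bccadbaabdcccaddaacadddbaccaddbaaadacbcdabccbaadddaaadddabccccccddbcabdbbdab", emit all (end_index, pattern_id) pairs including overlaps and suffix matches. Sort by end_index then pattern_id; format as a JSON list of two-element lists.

Build automaton:
Trie nodes:
  0='ε' goto a→1 b→11 c→8 d→5
  1='a' goto b→3 c→14 d→2
  2='ad' goto ·  [P0 ends]
  3='ab' goto d→4
  4='abd' goto ·  [P1 ends]
  5='d' goto a→18 d→6
  6='dd' goto b→7
  7='ddb' goto ·  [P2 ends]
  8='c' goto c→9
  9='cc' goto a→22 c→10
  10='ccc' goto ·  [P3 ends]
  11='b' goto a→12
  12='ba' goto a→13
  13='baa' goto ·  [P4 ends]
  14='ac' goto c→15
  15='acc' goto a→16
  16='acca' goto d→17
  17='accad' goto ·  [P5 ends]
  18='da' goto b→19
  19='dab' goto c→20
  20='dabc' goto c→21
  21='dabcc' goto ·  [P6 ends]
  22='cca' goto d→23
  23='ccad' goto ·  [P7 ends]

Failure links (BFS by depth):
  n1('a'): parent n0 fail=0; on 'a' 0 → fail=0;  out ∅∪∅=∅
  n5('d'): parent n0 fail=0; on 'd' 0 → fail=0;  out ∅∪∅=∅
  n8('c'): parent n0 fail=0; on 'c' 0 → fail=0;  out ∅∪∅=∅
  n11('b'): parent n0 fail=0; on 'b' 0 → fail=0;  out ∅∪∅=∅
  n2('ad'): parent n1 fail=0; on 'd' 0 → fail=5;  out {0}∪∅={0}
  n3('ab'): parent n1 fail=0; on 'b' 0 → fail=11;  out ∅∪∅=∅
  n6('dd'): parent n5 fail=0; on 'd' 0 → fail=5;  out ∅∪∅=∅
  n9('cc'): parent n8 fail=0; on 'c' 0 → fail=8;  out ∅∪∅=∅
  n12('ba'): parent n11 fail=0; on 'a' 0 → fail=1;  out ∅∪∅=∅
  n14('ac'): parent n1 fail=0; on 'c' 0 → fail=8;  out ∅∪∅=∅
  n18('da'): parent n5 fail=0; on 'a' 0 → fail=1;  out ∅∪∅=∅
  n4('abd'): parent n3 fail=11; on 'd' 11→0 → fail=5;  out {1}∪∅={1}
  n7('ddb'): parent n6 fail=5; on 'b' 5→0 → fail=11;  out {2}∪∅={2}
  n10('ccc'): parent n9 fail=8; on 'c' 8 → fail=9;  out {3}∪∅={3}
  n13('baa'): parent n12 fail=1; on 'a' 1→0 → fail=1;  out {4}∪∅={4}
  n15('acc'): parent n14 fail=8; on 'c' 8 → fail=9;  out ∅∪∅=∅
  n19('dab'): parent n18 fail=1; on 'b' 1 → fail=3;  out ∅∪∅=∅
  n22('cca'): parent n9 fail=8; on 'a' 8→0 → fail=1;  out ∅∪∅=∅
  n16('acca'): parent n15 fail=9; on 'a' 9 → fail=22;  out ∅∪∅=∅
  n20('dabc'): parent n19 fail=3; on 'c' 3→11→0 → fail=8;  out ∅∪∅=∅
  n23('ccad'): parent n22 fail=1; on 'd' 1 → fail=2;  out {7}∪{0}={0,7}
  n17('accad'): parent n16 fail=22; on 'd' 22 → fail=23;  out {5}∪{0,7}={0,5,7}
  n21('dabcc'): parent n20 fail=8; on 'c' 8 → fail=9;  out {6}∪∅={6}

Run:
i=0 'b': node 0→11
i=1 'c': node 11→8 (via fail)
i=2 'c': node 8→9
i=3 'a': node 9→22
i=4 'd': node 22→23  emit P0@[3:4],P7@[1:4]
i=5 'b': node 23→11 (via fail)
i=6 'a': node 11→12
i=7 'a': node 12→13  emit P4@[5:7]
i=8 'b': node 13→3 (via fail)
i=9 'd': node 3→4  emit P1@[7:9]
i=10 'c': node 4→8 (via fail)
i=11 'c': node 8→9
i=12 'c': node 9→10  emit P3@[10:12]
i=13 'a': node 10→22 (via fail)
i=14 'd': node 22→23  emit P0@[13:14],P7@[11:14]
i=15 'd': node 23→6 (via fail)
i=16 'a': node 6→18 (via fail)
i=17 'a': node 18→1 (via fail)
i=18 'c': node 1→14
i=19 'a': node 14→1 (via fail)
i=20 'd': node 1→2  emit P0@[19:20]
i=21 'd': node 2→6 (via fail)
i=22 'd': node 6→6 (via fail)
i=23 'b': node 6→7  emit P2@[21:23]
i=24 'a': node 7→12 (via fail)
i=25 'c': node 12→14 (via fail)
i=26 'c': node 14→15
i=27 'a': node 15→16
i=28 'd': node 16→17  emit P0@[27:28],P5@[24:28],P7@[25:28]
i=29 'd': node 17→6 (via fail)
i=30 'b': node 6→7  emit P2@[28:30]
i=31 'a': node 7→12 (via fail)
i=32 'a': node 12→13  emit P4@[30:32]
i=33 'a': node 13→1 (via fail)
i=34 'd': node 1→2  emit P0@[33:34]
i=35 'a': node 2→18 (via fail)
i=36 'c': node 18→14 (via fail)
i=37 'b': node 14→11 (via fail)
i=38 'c': node 11→8 (via fail)
i=39 'd': node 8→5 (via fail)
i=40 'a': node 5→18
i=41 'b': node 18→19
i=42 'c': node 19→20
i=43 'c': node 20→21  emit P6@[39:43]
i=44 'b': node 21→11 (via fail)
i=45 'a': node 11→12
i=46 'a': node 12→13  emit P4@[44:46]
i=47 'd': node 13→2 (via fail)  emit P0@[46:47]
i=48 'd': node 2→6 (via fail)
i=49 'd': node 6→6 (via fail)
i=50 'a': node 6→18 (via fail)
i=51 'a': node 18→1 (via fail)
i=52 'a': node 1→1 (via fail)
i=53 'd': node 1→2  emit P0@[52:53]
i=54 'd': node 2→6 (via fail)
i=55 'd': node 6→6 (via fail)
i=56 'a': node 6→18 (via fail)
i=57 'b': node 18→19
i=58 'c': node 19→20
i=59 'c': node 20→21  emit P6@[55:59]
i=60 'c': node 21→10 (via fail)  emit P3@[58:60]
i=61 'c': node 10→10 (via fail)  emit P3@[59:61]
i=62 'c': node 10→10 (via fail)  emit P3@[60:62]
i=63 'c': node 10→10 (via fail)  emit P3@[61:63]
i=64 'd': node 10→5 (via fail)
i=65 'd': node 5→6
i=66 'b': node 6→7  emit P2@[64:66]
i=67 'c': node 7→8 (via fail)
i=68 'a': node 8→1 (via fail)
i=69 'b': node 1→3
i=70 'd': node 3→4  emit P1@[68:70]
i=71 'b': node 4→11 (via fail)
i=72 'b': node 11→11 (via fail)
i=73 'd': node 11→5 (via fail)
i=74 'a': node 5→18
i=75 'b': node 18→19

Result: [[4,0],[4,7],[7,4],[9,1],[12,3],[14,0],[14,7],[20,0],[23,2],[28,0],[28,5],[28,7],[30,2],[32,4],[34,0],[43,6],[46,4],[47,0],[53,0],[59,6],[60,3],[61,3],[62,3],[63,3],[66,2],[70,1]]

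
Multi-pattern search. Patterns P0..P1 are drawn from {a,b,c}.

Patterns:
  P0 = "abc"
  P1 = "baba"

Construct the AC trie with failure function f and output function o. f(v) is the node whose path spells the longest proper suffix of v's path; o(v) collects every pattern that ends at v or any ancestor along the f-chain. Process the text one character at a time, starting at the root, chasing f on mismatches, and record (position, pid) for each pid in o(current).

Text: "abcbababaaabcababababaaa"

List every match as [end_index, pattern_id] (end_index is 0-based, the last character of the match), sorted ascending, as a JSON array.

Build:
Trie nodes:
  0='ε' goto a→1 b→4
  1='a' goto b→2
  2='ab' goto c→3
  3='abc' goto ·  [P0 ends]
  4='b' goto a→5
  5='ba' goto b→6
  6='bab' goto a→7
  7='baba' goto ·  [P1 ends]

BFS fail/out derivation:
  n1('a'): parent n0 fail=0; on 'a' 0 → fail=0;  out ∅∪∅=∅
  n4('b'): parent n0 fail=0; on 'b' 0 → fail=0;  out ∅∪∅=∅
  n2('ab'): parent n1 fail=0; on 'b' 0 → fail=4;  out ∅∪∅=∅
  n5('ba'): parent n4 fail=0; on 'a' 0 → fail=1;  out ∅∪∅=∅
  n3('abc'): parent n2 fail=4; on 'c' 4→0 → fail=0;  out {0}∪∅={0}
  n6('bab'): parent n5 fail=1; on 'b' 1 → fail=2;  out ∅∪∅=∅
  n7('baba'): parent n6 fail=2; on 'a' 2→4 → fail=5;  out {1}∪∅={1}

Scan:
pos 0 'a': at 1
pos 1 'b': at 2
pos 2 'c': at 3  → match P0@[0:2]
pos 3 'b': at 4 ·f
pos 4 'a': at 5
pos 5 'b': at 6
pos 6 'a': at 7  → match P1@[3:6]
pos 7 'b': at 6 ·f
pos 8 'a': at 7  → match P1@[5:8]
pos 9 'a': at 1 ·f
pos 10 'a': at 1 ·f
pos 11 'b': at 2
pos 12 'c': at 3  → match P0@[10:12]
pos 13 'a': at 1 ·f
pos 14 'b': at 2
pos 15 'a': at 5 ·f
pos 16 'b': at 6
pos 17 'a': at 7  → match P1@[14:17]
pos 18 'b': at 6 ·f
pos 19 'a': at 7  → match P1@[16:19]
pos 20 'b': at 6 ·f
pos 21 'a': at 7  → match P1@[18:21]
pos 22 'a': at 1 ·f
pos 23 'a': at 1 ·f

All matches (sorted): [[2,0],[6,1],[8,1],[12,0],[17,1],[19,1],[21,1]]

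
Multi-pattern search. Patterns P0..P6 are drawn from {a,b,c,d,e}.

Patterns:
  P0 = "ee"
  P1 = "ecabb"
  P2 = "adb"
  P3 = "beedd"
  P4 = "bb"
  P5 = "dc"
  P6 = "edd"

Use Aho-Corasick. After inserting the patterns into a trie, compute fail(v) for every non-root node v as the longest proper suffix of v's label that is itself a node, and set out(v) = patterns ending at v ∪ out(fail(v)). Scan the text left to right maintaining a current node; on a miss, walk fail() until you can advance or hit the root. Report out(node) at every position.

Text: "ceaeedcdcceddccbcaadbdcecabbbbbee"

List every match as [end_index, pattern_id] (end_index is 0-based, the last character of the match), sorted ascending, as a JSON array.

Build:
Trie nodes:
  n0 'ε': a→7 b→10 d→16 e→1
  n1 'e': c→3 d→18 e→2
  n2 'ee': ·  ←P0
  n3 'ec': a→4
  n4 'eca': b→5
  n5 'ecab': b→6
  n6 'ecabb': ·  ←P1
  n7 'a': d→8
  n8 'ad': b→9
  n9 'adb': ·  ←P2
  n10 'b': b→15 e→11
  n11 'be': e→12
  n12 'bee': d→13
  n13 'beed': d→14
  n14 'beedd': ·  ←P3
  n15 'bb': ·  ←P4
  n16 'd': c→17
  n17 'dc': ·  ←P5
  n18 'ed': d→19
  n19 'edd': ·  ←P6

Failure links (BFS by depth):
  fail(1) 'e': from fail(0)=0 chase 'e': 0 ⇒ 0;  out=∅∪out(0)=∅
  fail(7) 'a': from fail(0)=0 chase 'a': 0 ⇒ 0;  out=∅∪out(0)=∅
  fail(10) 'b': from fail(0)=0 chase 'b': 0 ⇒ 0;  out=∅∪out(0)=∅
  fail(16) 'd': from fail(0)=0 chase 'd': 0 ⇒ 0;  out=∅∪out(0)=∅
  fail(2) 'ee': from fail(1)=0 chase 'e': 0 ⇒ 1;  out={0}∪out(1)={0}
  fail(3) 'ec': from fail(1)=0 chase 'c': 0 ⇒ 0;  out=∅∪out(0)=∅
  fail(8) 'ad': from fail(7)=0 chase 'd': 0 ⇒ 16;  out=∅∪out(16)=∅
  fail(11) 'be': from fail(10)=0 chase 'e': 0 ⇒ 1;  out=∅∪out(1)=∅
  fail(15) 'bb': from fail(10)=0 chase 'b': 0 ⇒ 10;  out={4}∪out(10)={4}
  fail(17) 'dc': from fail(16)=0 chase 'c': 0 ⇒ 0;  out={5}∪out(0)={5}
  fail(18) 'ed': from fail(1)=0 chase 'd': 0 ⇒ 16;  out=∅∪out(16)=∅
  fail(4) 'eca': from fail(3)=0 chase 'a': 0 ⇒ 7;  out=∅∪out(7)=∅
  fail(9) 'adb': from fail(8)=16 chase 'b': 16→0 ⇒ 10;  out={2}∪out(10)={2}
  fail(12) 'bee': from fail(11)=1 chase 'e': 1 ⇒ 2;  out=∅∪out(2)={0}
  fail(19) 'edd': from fail(18)=16 chase 'd': 16→0 ⇒ 16;  out={6}∪out(16)={6}
  fail(5) 'ecab': from fail(4)=7 chase 'b': 7→0 ⇒ 10;  out=∅∪out(10)=∅
  fail(13) 'beed': from fail(12)=2 chase 'd': 2→1 ⇒ 18;  out=∅∪out(18)=∅
  fail(6) 'ecabb': from fail(5)=10 chase 'b': 10 ⇒ 15;  out={1}∪out(15)={1,4}
  fail(14) 'beedd': from fail(13)=18 chase 'd': 18 ⇒ 19;  out={3}∪out(19)={3,6}

Scan:
i=0 'c': node 0→0
i=1 'e': node 0→1
i=2 'a': node 1→7 ·f
i=3 'e': node 7→1 ·f
i=4 'e': node 1→2  ** P0@[3:4]
i=5 'd': node 2→18 ·f
i=6 'c': node 18→17 ·f  ** P5@[5:6]
i=7 'd': node 17→16 ·f
i=8 'c': node 16→17  ** P5@[7:8]
i=9 'c': node 17→0 ·f
i=10 'e': node 0→1
i=11 'd': node 1→18
i=12 'd': node 18→19  ** P6@[10:12]
i=13 'c': node 19→17 ·f  ** P5@[12:13]
i=14 'c': node 17→0 ·f
i=15 'b': node 0→10
i=16 'c': node 10→0 ·f
i=17 'a': node 0→7
i=18 'a': node 7→7 ·f
i=19 'd': node 7→8
i=20 'b': node 8→9  ** P2@[18:20]
i=21 'd': node 9→16 ·f
i=22 'c': node 16→17  ** P5@[21:22]
i=23 'e': node 17→1 ·f
i=24 'c': node 1→3
i=25 'a': node 3→4
i=26 'b': node 4→5
i=27 'b': node 5→6  ** P1@[23:27],P4@[26:27]
i=28 'b': node 6→15 ·f  ** P4@[27:28]
i=29 'b': node 15→15 ·f  ** P4@[28:29]
i=30 'b': node 15→15 ·f  ** P4@[29:30]
i=31 'e': node 15→11 ·f
i=32 'e': node 11→12  ** P0@[31:32]

All matches (sorted): [[4,0],[6,5],[8,5],[12,6],[13,5],[20,2],[22,5],[27,1],[27,4],[28,4],[29,4],[30,4],[32,0]]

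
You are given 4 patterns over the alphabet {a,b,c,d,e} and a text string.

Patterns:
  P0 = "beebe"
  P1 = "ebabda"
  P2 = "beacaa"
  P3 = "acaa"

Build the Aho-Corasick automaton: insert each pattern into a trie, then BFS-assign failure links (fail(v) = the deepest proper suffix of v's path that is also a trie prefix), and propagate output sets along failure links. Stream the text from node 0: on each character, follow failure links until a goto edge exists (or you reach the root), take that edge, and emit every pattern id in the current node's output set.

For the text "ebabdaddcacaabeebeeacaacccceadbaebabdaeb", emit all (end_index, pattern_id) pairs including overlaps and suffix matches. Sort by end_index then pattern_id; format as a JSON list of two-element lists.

Build:
Trie nodes:
  0='ε' goto a→16 b→1 e→6
  1='b' goto e→2
  2='be' goto a→12 e→3
  3='bee' goto b→4
  4='beeb' goto e→5
  5='beebe' goto ·  ←P0
  6='e' goto b→7
  7='eb' goto a→8
  8='eba' goto b→9
  9='ebab' goto d→10
  10='ebabd' goto a→11
  11='ebabda' goto ·  ←P1
  12='bea' goto c→13
  13='beac' goto a→14
  14='beaca' goto a→15
  15='beacaa' goto ·  ←P2
  16='a' goto c→17
  17='ac' goto a→18
  18='aca' goto a→19
  19='acaa' goto ·  ←P3

BFS fail/out derivation:
  fail(1) 'b': from fail(0)=0 chase 'b': 0 ⇒ 0;  out=∅∪out(0)=∅
  fail(6) 'e': from fail(0)=0 chase 'e': 0 ⇒ 0;  out=∅∪out(0)=∅
  fail(16) 'a': from fail(0)=0 chase 'a': 0 ⇒ 0;  out=∅∪out(0)=∅
  fail(2) 'be': from fail(1)=0 chase 'e': 0 ⇒ 6;  out=∅∪out(6)=∅
  fail(7) 'eb': from fail(6)=0 chase 'b': 0 ⇒ 1;  out=∅∪out(1)=∅
  fail(17) 'ac': from fail(16)=0 chase 'c': 0 ⇒ 0;  out=∅∪out(0)=∅
  fail(3) 'bee': from fail(2)=6 chase 'e': 6→0 ⇒ 6;  out=∅∪out(6)=∅
  fail(8) 'eba': from fail(7)=1 chase 'a': 1→0 ⇒ 16;  out=∅∪out(16)=∅
  fail(12) 'bea': from fail(2)=6 chase 'a': 6→0 ⇒ 16;  out=∅∪out(16)=∅
  fail(18) 'aca': from fail(17)=0 chase 'a': 0 ⇒ 16;  out=∅∪out(16)=∅
  fail(4) 'beeb': from fail(3)=6 chase 'b': 6 ⇒ 7;  out=∅∪out(7)=∅
  fail(9) 'ebab': from fail(8)=16 chase 'b': 16→0 ⇒ 1;  out=∅∪out(1)=∅
  fail(13) 'beac': from fail(12)=16 chase 'c': 16 ⇒ 17;  out=∅∪out(17)=∅
  fail(19) 'acaa': from fail(18)=16 chase 'a': 16→0 ⇒ 16;  out={3}∪out(16)={3}
  fail(5) 'beebe': from fail(4)=7 chase 'e': 7→1 ⇒ 2;  out={0}∪out(2)={0}
  fail(10) 'ebabd': from fail(9)=1 chase 'd': 1→0 ⇒ 0;  out=∅∪out(0)=∅
  fail(14) 'beaca': from fail(13)=17 chase 'a': 17 ⇒ 18;  out=∅∪out(18)=∅
  fail(11) 'ebabda': from fail(10)=0 chase 'a': 0 ⇒ 16;  out={1}∪out(16)={1}
  fail(15) 'beacaa': from fail(14)=18 chase 'a': 18 ⇒ 19;  out={2}∪out(19)={2,3}

Run:
i=0 'e': node 0→6
i=1 'b': node 6→7
i=2 'a': node 7→8
i=3 'b': node 8→9
i=4 'd': node 9→10
i=5 'a': node 10→11  ** P1@[0:5]
i=6 'd': node 11→0 (via fail)
i=7 'd': node 0→0
i=8 'c': node 0→0
i=9 'a': node 0→16
i=10 'c': node 16→17
i=11 'a': node 17→18
i=12 'a': node 18→19  ** P3@[9:12]
i=13 'b': node 19→1 (via fail)
i=14 'e': node 1→2
i=15 'e': node 2→3
i=16 'b': node 3→4
i=17 'e': node 4→5  ** P0@[13:17]
i=18 'e': node 5→3 (via fail)
i=19 'a': node 3→16 (via fail)
i=20 'c': node 16→17
i=21 'a': node 17→18
i=22 'a': node 18→19  ** P3@[19:22]
i=23 'c': node 19→17 (via fail)
i=24 'c': node 17→0 (via fail)
i=25 'c': node 0→0
i=26 'c': node 0→0
i=27 'e': node 0→6
i=28 'a': node 6→16 (via fail)
i=29 'd': node 16→0 (via fail)
i=30 'b': node 0→1
i=31 'a': node 1→16 (via fail)
i=32 'e': node 16→6 (via fail)
i=33 'b': node 6→7
i=34 'a': node 7→8
i=35 'b': node 8→9
i=36 'd': node 9→10
i=37 'a': node 10→11  ** P1@[32:37]
i=38 'e': node 11→6 (via fail)
i=39 'b': node 6→7

Matches: [[5,1],[12,3],[17,0],[22,3],[37,1]]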